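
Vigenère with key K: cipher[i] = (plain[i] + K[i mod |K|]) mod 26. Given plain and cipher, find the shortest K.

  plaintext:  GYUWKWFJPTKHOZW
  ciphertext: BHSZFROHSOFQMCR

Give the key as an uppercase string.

  i= 0: B-G = 21 → V
  i= 1: H-Y =  9 → J
  i= 2: S-U = 24 → Y
  i= 3: Z-W =  3 → D
  i= 4: F-K = 21 → V
  i= 5: R-W = 21 → V
  i= 6: O-F =  9 → J
  i= 7: H-J = 24 → Y
  i= 8: S-P =  3 → D
  i= 9: O-T = 21 → V
  i=10: F-K = 21 → V
  i=11: Q-H =  9 → J
  i=12: M-O = 24 → Y
  i=13: C-Z =  3 → D
  i=14: R-W = 21 → V
  shifts repeat with period 5: VJYDV

VJYDV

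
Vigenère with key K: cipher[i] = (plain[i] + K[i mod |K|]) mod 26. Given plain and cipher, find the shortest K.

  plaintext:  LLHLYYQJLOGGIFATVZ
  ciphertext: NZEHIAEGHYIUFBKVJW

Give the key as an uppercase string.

COXWK

  i= 0: N-L =  2 → C
  i= 1: Z-L = 14 → O
  i= 2: E-H = 23 → X
  i= 3: H-L = 22 → W
  i= 4: I-Y = 10 → K
  i= 5: A-Y =  2 → C
  i= 6: E-Q = 14 → O
  i= 7: G-J = 23 → X
  i= 8: H-L = 22 → W
  i= 9: Y-O = 10 → K
  i=10: I-G =  2 → C
  i=11: U-G = 14 → O
  i=12: F-I = 23 → X
  i=13: B-F = 22 → W
  i=14: K-A = 10 → K
  i=15: V-T =  2 → C
  i=16: J-V = 14 → O
  i=17: W-Z = 23 → X
  shifts repeat with period 5: COXWK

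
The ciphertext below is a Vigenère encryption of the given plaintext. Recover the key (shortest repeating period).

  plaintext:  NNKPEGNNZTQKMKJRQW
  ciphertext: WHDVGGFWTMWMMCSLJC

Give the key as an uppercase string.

  i= 0: W-N =  9 → J
  i= 1: H-N = 20 → U
  i= 2: D-K = 19 → T
  i= 3: V-P =  6 → G
  i= 4: G-E =  2 → C
  i= 5: G-G =  0 → A
  i= 6: F-N = 18 → S
  i= 7: W-N =  9 → J
  i= 8: T-Z = 20 → U
  i= 9: M-T = 19 → T
  i=10: W-Q =  6 → G
  i=11: M-K =  2 → C
  i=12: M-M =  0 → A
  i=13: C-K = 18 → S
  i=14: S-J =  9 → J
  i=15: L-R = 20 → U
  i=16: J-Q = 19 → T
  i=17: C-W =  6 → G
  shifts repeat with period 7: JUTGCAS

JUTGCAS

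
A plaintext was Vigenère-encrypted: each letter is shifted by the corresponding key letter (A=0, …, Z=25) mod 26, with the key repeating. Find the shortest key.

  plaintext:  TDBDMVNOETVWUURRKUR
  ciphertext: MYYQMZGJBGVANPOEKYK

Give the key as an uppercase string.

  i= 0: M-T = 19 → T
  i= 1: Y-D = 21 → V
  i= 2: Y-B = 23 → X
  i= 3: Q-D = 13 → N
  i= 4: M-M =  0 → A
  i= 5: Z-V =  4 → E
  i= 6: G-N = 19 → T
  i= 7: J-O = 21 → V
  i= 8: B-E = 23 → X
  i= 9: G-T = 13 → N
  i=10: V-V =  0 → A
  i=11: A-W =  4 → E
  i=12: N-U = 19 → T
  i=13: P-U = 21 → V
  i=14: O-R = 23 → X
  i=15: E-R = 13 → N
  i=16: K-K =  0 → A
  i=17: Y-U =  4 → E
  i=18: K-R = 19 → T
  shifts repeat with period 6: TVXNAE

TVXNAE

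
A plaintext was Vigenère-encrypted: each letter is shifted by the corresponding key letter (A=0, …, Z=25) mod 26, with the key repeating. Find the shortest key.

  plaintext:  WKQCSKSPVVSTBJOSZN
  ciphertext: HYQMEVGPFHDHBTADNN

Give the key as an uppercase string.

LOAKM

  i= 0: H-W = 11 → L
  i= 1: Y-K = 14 → O
  i= 2: Q-Q =  0 → A
  i= 3: M-C = 10 → K
  i= 4: E-S = 12 → M
  i= 5: V-K = 11 → L
  i= 6: G-S = 14 → O
  i= 7: P-P =  0 → A
  i= 8: F-V = 10 → K
  i= 9: H-V = 12 → M
  i=10: D-S = 11 → L
  i=11: H-T = 14 → O
  i=12: B-B =  0 → A
  i=13: T-J = 10 → K
  i=14: A-O = 12 → M
  i=15: D-S = 11 → L
  i=16: N-Z = 14 → O
  i=17: N-N =  0 → A
  shifts repeat with period 5: LOAKM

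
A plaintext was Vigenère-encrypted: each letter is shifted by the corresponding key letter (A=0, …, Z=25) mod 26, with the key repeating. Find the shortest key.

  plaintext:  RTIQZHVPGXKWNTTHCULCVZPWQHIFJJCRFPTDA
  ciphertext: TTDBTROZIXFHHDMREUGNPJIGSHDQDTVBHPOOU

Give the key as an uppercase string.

CAVLUKTK

  i= 0: T-R =  2 → C
  i= 1: T-T =  0 → A
  i= 2: D-I = 21 → V
  i= 3: B-Q = 11 → L
  i= 4: T-Z = 20 → U
  i= 5: R-H = 10 → K
  i= 6: O-V = 19 → T
  i= 7: Z-P = 10 → K
  i= 8: I-G =  2 → C
  i= 9: X-X =  0 → A
  i=10: F-K = 21 → V
  i=11: H-W = 11 → L
  i=12: H-N = 20 → U
  i=13: D-T = 10 → K
  i=14: M-T = 19 → T
  i=15: R-H = 10 → K
  i=16: E-C =  2 → C
  i=17: U-U =  0 → A
  i=18: G-L = 21 → V
  i=19: N-C = 11 → L
  i=20: P-V = 20 → U
  i=21: J-Z = 10 → K
  i=22: I-P = 19 → T
  i=23: G-W = 10 → K
  i=24: S-Q =  2 → C
  i=25: H-H =  0 → A
  i=26: D-I = 21 → V
  i=27: Q-F = 11 → L
  i=28: D-J = 20 → U
  i=29: T-J = 10 → K
  i=30: V-C = 19 → T
  i=31: B-R = 10 → K
  i=32: H-F =  2 → C
  i=33: P-P =  0 → A
  i=34: O-T = 21 → V
  i=35: O-D = 11 → L
  i=36: U-A = 20 → U
  shifts repeat with period 8: CAVLUKTK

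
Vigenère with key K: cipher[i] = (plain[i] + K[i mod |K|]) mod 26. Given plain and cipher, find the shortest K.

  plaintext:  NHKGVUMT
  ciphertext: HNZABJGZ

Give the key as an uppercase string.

  i= 0: H-N = 20 → U
  i= 1: N-H =  6 → G
  i= 2: Z-K = 15 → P
  i= 3: A-G = 20 → U
  i= 4: B-V =  6 → G
  i= 5: J-U = 15 → P
  i= 6: G-M = 20 → U
  i= 7: Z-T =  6 → G
  shifts repeat with period 3: UGP

UGP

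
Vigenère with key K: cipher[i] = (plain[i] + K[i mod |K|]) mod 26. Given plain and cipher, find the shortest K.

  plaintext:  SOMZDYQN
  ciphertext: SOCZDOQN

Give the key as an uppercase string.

AAQ

  i= 0: S-S =  0 → A
  i= 1: O-O =  0 → A
  i= 2: C-M = 16 → Q
  i= 3: Z-Z =  0 → A
  i= 4: D-D =  0 → A
  i= 5: O-Y = 16 → Q
  i= 6: Q-Q =  0 → A
  i= 7: N-N =  0 → A
  shifts repeat with period 3: AAQ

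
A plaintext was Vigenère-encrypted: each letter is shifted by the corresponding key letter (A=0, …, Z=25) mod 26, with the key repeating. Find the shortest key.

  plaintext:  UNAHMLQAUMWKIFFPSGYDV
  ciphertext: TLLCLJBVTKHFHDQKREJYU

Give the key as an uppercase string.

ZYLV

  i= 0: T-U = 25 → Z
  i= 1: L-N = 24 → Y
  i= 2: L-A = 11 → L
  i= 3: C-H = 21 → V
  i= 4: L-M = 25 → Z
  i= 5: J-L = 24 → Y
  i= 6: B-Q = 11 → L
  i= 7: V-A = 21 → V
  i= 8: T-U = 25 → Z
  i= 9: K-M = 24 → Y
  i=10: H-W = 11 → L
  i=11: F-K = 21 → V
  i=12: H-I = 25 → Z
  i=13: D-F = 24 → Y
  i=14: Q-F = 11 → L
  i=15: K-P = 21 → V
  i=16: R-S = 25 → Z
  i=17: E-G = 24 → Y
  i=18: J-Y = 11 → L
  i=19: Y-D = 21 → V
  i=20: U-V = 25 → Z
  shifts repeat with period 4: ZYLV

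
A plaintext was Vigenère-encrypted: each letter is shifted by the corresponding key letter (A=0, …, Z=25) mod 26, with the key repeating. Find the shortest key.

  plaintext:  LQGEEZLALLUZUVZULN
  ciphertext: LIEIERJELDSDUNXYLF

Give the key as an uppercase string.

  i= 0: L-L =  0 → A
  i= 1: I-Q = 18 → S
  i= 2: E-G = 24 → Y
  i= 3: I-E =  4 → E
  i= 4: E-E =  0 → A
  i= 5: R-Z = 18 → S
  i= 6: J-L = 24 → Y
  i= 7: E-A =  4 → E
  i= 8: L-L =  0 → A
  i= 9: D-L = 18 → S
  i=10: S-U = 24 → Y
  i=11: D-Z =  4 → E
  i=12: U-U =  0 → A
  i=13: N-V = 18 → S
  i=14: X-Z = 24 → Y
  i=15: Y-U =  4 → E
  i=16: L-L =  0 → A
  i=17: F-N = 18 → S
  shifts repeat with period 4: ASYE

ASYE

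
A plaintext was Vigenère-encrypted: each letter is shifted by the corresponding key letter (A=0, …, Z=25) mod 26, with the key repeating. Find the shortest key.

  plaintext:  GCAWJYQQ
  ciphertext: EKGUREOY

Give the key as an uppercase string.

  i= 0: E-G = 24 → Y
  i= 1: K-C =  8 → I
  i= 2: G-A =  6 → G
  i= 3: U-W = 24 → Y
  i= 4: R-J =  8 → I
  i= 5: E-Y =  6 → G
  i= 6: O-Q = 24 → Y
  i= 7: Y-Q =  8 → I
  shifts repeat with period 3: YIG

YIG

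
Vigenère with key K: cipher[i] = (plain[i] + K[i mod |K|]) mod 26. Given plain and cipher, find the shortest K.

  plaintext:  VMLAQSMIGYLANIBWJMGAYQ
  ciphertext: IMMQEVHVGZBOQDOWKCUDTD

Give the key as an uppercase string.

  i= 0: I-V = 13 → N
  i= 1: M-M =  0 → A
  i= 2: M-L =  1 → B
  i= 3: Q-A = 16 → Q
  i= 4: E-Q = 14 → O
  i= 5: V-S =  3 → D
  i= 6: H-M = 21 → V
  i= 7: V-I = 13 → N
  i= 8: G-G =  0 → A
  i= 9: Z-Y =  1 → B
  i=10: B-L = 16 → Q
  i=11: O-A = 14 → O
  i=12: Q-N =  3 → D
  i=13: D-I = 21 → V
  i=14: O-B = 13 → N
  i=15: W-W =  0 → A
  i=16: K-J =  1 → B
  i=17: C-M = 16 → Q
  i=18: U-G = 14 → O
  i=19: D-A =  3 → D
  i=20: T-Y = 21 → V
  i=21: D-Q = 13 → N
  shifts repeat with period 7: NABQODV

NABQODV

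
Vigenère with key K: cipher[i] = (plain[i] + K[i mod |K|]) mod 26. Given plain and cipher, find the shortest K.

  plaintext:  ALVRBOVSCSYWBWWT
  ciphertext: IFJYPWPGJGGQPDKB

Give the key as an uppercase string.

  i= 0: I-A =  8 → I
  i= 1: F-L = 20 → U
  i= 2: J-V = 14 → O
  i= 3: Y-R =  7 → H
  i= 4: P-B = 14 → O
  i= 5: W-O =  8 → I
  i= 6: P-V = 20 → U
  i= 7: G-S = 14 → O
  i= 8: J-C =  7 → H
  i= 9: G-S = 14 → O
  i=10: G-Y =  8 → I
  i=11: Q-W = 20 → U
  i=12: P-B = 14 → O
  i=13: D-W =  7 → H
  i=14: K-W = 14 → O
  i=15: B-T =  8 → I
  shifts repeat with period 5: IUOHO

IUOHO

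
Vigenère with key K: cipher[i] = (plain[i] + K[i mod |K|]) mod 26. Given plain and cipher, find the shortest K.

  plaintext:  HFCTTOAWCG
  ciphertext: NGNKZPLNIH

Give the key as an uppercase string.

  i= 0: N-H =  6 → G
  i= 1: G-F =  1 → B
  i= 2: N-C = 11 → L
  i= 3: K-T = 17 → R
  i= 4: Z-T =  6 → G
  i= 5: P-O =  1 → B
  i= 6: L-A = 11 → L
  i= 7: N-W = 17 → R
  i= 8: I-C =  6 → G
  i= 9: H-G =  1 → B
  shifts repeat with period 4: GBLR

GBLR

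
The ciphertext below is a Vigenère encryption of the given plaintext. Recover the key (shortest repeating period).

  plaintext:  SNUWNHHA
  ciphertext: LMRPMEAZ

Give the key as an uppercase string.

  i= 0: L-S = 19 → T
  i= 1: M-N = 25 → Z
  i= 2: R-U = 23 → X
  i= 3: P-W = 19 → T
  i= 4: M-N = 25 → Z
  i= 5: E-H = 23 → X
  i= 6: A-H = 19 → T
  i= 7: Z-A = 25 → Z
  shifts repeat with period 3: TZX

TZX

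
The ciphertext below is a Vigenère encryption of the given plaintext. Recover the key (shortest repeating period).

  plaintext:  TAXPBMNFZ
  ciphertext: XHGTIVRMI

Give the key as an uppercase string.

  i= 0: X-T =  4 → E
  i= 1: H-A =  7 → H
  i= 2: G-X =  9 → J
  i= 3: T-P =  4 → E
  i= 4: I-B =  7 → H
  i= 5: V-M =  9 → J
  i= 6: R-N =  4 → E
  i= 7: M-F =  7 → H
  i= 8: I-Z =  9 → J
  shifts repeat with period 3: EHJ

EHJ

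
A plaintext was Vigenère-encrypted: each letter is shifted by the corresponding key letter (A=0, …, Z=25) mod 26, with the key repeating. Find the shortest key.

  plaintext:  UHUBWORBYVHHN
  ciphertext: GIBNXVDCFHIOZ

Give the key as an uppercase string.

MBH

  i= 0: G-U = 12 → M
  i= 1: I-H =  1 → B
  i= 2: B-U =  7 → H
  i= 3: N-B = 12 → M
  i= 4: X-W =  1 → B
  i= 5: V-O =  7 → H
  i= 6: D-R = 12 → M
  i= 7: C-B =  1 → B
  i= 8: F-Y =  7 → H
  i= 9: H-V = 12 → M
  i=10: I-H =  1 → B
  i=11: O-H =  7 → H
  i=12: Z-N = 12 → M
  shifts repeat with period 3: MBH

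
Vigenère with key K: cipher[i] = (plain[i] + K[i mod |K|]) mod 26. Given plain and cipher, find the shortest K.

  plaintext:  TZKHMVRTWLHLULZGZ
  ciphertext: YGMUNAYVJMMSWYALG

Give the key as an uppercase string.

  i= 0: Y-T =  5 → F
  i= 1: G-Z =  7 → H
  i= 2: M-K =  2 → C
  i= 3: U-H = 13 → N
  i= 4: N-M =  1 → B
  i= 5: A-V =  5 → F
  i= 6: Y-R =  7 → H
  i= 7: V-T =  2 → C
  i= 8: J-W = 13 → N
  i= 9: M-L =  1 → B
  i=10: M-H =  5 → F
  i=11: S-L =  7 → H
  i=12: W-U =  2 → C
  i=13: Y-L = 13 → N
  i=14: A-Z =  1 → B
  i=15: L-G =  5 → F
  i=16: G-Z =  7 → H
  shifts repeat with period 5: FHCNB

FHCNB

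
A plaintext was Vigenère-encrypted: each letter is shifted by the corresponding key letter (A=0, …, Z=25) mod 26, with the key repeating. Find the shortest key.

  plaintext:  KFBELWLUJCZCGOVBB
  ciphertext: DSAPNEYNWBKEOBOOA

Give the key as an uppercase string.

TNZLCIN

  i= 0: D-K = 19 → T
  i= 1: S-F = 13 → N
  i= 2: A-B = 25 → Z
  i= 3: P-E = 11 → L
  i= 4: N-L =  2 → C
  i= 5: E-W =  8 → I
  i= 6: Y-L = 13 → N
  i= 7: N-U = 19 → T
  i= 8: W-J = 13 → N
  i= 9: B-C = 25 → Z
  i=10: K-Z = 11 → L
  i=11: E-C =  2 → C
  i=12: O-G =  8 → I
  i=13: B-O = 13 → N
  i=14: O-V = 19 → T
  i=15: O-B = 13 → N
  i=16: A-B = 25 → Z
  shifts repeat with period 7: TNZLCIN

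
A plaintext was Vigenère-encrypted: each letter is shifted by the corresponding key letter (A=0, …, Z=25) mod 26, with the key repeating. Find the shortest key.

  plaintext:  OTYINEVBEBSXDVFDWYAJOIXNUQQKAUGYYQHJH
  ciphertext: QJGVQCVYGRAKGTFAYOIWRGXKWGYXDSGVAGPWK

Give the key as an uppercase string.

  i= 0: Q-O =  2 → C
  i= 1: J-T = 16 → Q
  i= 2: G-Y =  8 → I
  i= 3: V-I = 13 → N
  i= 4: Q-N =  3 → D
  i= 5: C-E = 24 → Y
  i= 6: V-V =  0 → A
  i= 7: Y-B = 23 → X
  i= 8: G-E =  2 → C
  i= 9: R-B = 16 → Q
  i=10: A-S =  8 → I
  i=11: K-X = 13 → N
  i=12: G-D =  3 → D
  i=13: T-V = 24 → Y
  i=14: F-F =  0 → A
  i=15: A-D = 23 → X
  i=16: Y-W =  2 → C
  i=17: O-Y = 16 → Q
  i=18: I-A =  8 → I
  i=19: W-J = 13 → N
  i=20: R-O =  3 → D
  i=21: G-I = 24 → Y
  i=22: X-X =  0 → A
  i=23: K-N = 23 → X
  i=24: W-U =  2 → C
  i=25: G-Q = 16 → Q
  i=26: Y-Q =  8 → I
  i=27: X-K = 13 → N
  i=28: D-A =  3 → D
  i=29: S-U = 24 → Y
  i=30: G-G =  0 → A
  i=31: V-Y = 23 → X
  i=32: A-Y =  2 → C
  i=33: G-Q = 16 → Q
  i=34: P-H =  8 → I
  i=35: W-J = 13 → N
  i=36: K-H =  3 → D
  shifts repeat with period 8: CQINDYAX

CQINDYAX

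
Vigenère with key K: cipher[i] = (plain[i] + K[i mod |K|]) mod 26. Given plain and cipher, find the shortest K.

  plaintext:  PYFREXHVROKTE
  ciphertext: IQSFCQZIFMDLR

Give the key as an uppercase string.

TSNOY

  i= 0: I-P = 19 → T
  i= 1: Q-Y = 18 → S
  i= 2: S-F = 13 → N
  i= 3: F-R = 14 → O
  i= 4: C-E = 24 → Y
  i= 5: Q-X = 19 → T
  i= 6: Z-H = 18 → S
  i= 7: I-V = 13 → N
  i= 8: F-R = 14 → O
  i= 9: M-O = 24 → Y
  i=10: D-K = 19 → T
  i=11: L-T = 18 → S
  i=12: R-E = 13 → N
  shifts repeat with period 5: TSNOY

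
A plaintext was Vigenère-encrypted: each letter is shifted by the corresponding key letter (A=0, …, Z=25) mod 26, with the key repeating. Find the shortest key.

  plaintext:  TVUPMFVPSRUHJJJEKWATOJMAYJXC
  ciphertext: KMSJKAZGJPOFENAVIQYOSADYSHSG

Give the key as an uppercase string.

  i= 0: K-T = 17 → R
  i= 1: M-V = 17 → R
  i= 2: S-U = 24 → Y
  i= 3: J-P = 20 → U
  i= 4: K-M = 24 → Y
  i= 5: A-F = 21 → V
  i= 6: Z-V =  4 → E
  i= 7: G-P = 17 → R
  i= 8: J-S = 17 → R
  i= 9: P-R = 24 → Y
  i=10: O-U = 20 → U
  i=11: F-H = 24 → Y
  i=12: E-J = 21 → V
  i=13: N-J =  4 → E
  i=14: A-J = 17 → R
  i=15: V-E = 17 → R
  i=16: I-K = 24 → Y
  i=17: Q-W = 20 → U
  i=18: Y-A = 24 → Y
  i=19: O-T = 21 → V
  i=20: S-O =  4 → E
  i=21: A-J = 17 → R
  i=22: D-M = 17 → R
  i=23: Y-A = 24 → Y
  i=24: S-Y = 20 → U
  i=25: H-J = 24 → Y
  i=26: S-X = 21 → V
  i=27: G-C =  4 → E
  shifts repeat with period 7: RRYUYVE

RRYUYVE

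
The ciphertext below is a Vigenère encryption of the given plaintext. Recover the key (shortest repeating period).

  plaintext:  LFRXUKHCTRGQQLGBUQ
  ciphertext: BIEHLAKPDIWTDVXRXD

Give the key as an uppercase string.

  i= 0: B-L = 16 → Q
  i= 1: I-F =  3 → D
  i= 2: E-R = 13 → N
  i= 3: H-X = 10 → K
  i= 4: L-U = 17 → R
  i= 5: A-K = 16 → Q
  i= 6: K-H =  3 → D
  i= 7: P-C = 13 → N
  i= 8: D-T = 10 → K
  i= 9: I-R = 17 → R
  i=10: W-G = 16 → Q
  i=11: T-Q =  3 → D
  i=12: D-Q = 13 → N
  i=13: V-L = 10 → K
  i=14: X-G = 17 → R
  i=15: R-B = 16 → Q
  i=16: X-U =  3 → D
  i=17: D-Q = 13 → N
  shifts repeat with period 5: QDNKR

QDNKR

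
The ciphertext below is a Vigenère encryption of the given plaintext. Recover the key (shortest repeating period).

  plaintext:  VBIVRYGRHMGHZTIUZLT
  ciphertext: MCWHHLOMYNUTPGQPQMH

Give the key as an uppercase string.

  i= 0: M-V = 17 → R
  i= 1: C-B =  1 → B
  i= 2: W-I = 14 → O
  i= 3: H-V = 12 → M
  i= 4: H-R = 16 → Q
  i= 5: L-Y = 13 → N
  i= 6: O-G =  8 → I
  i= 7: M-R = 21 → V
  i= 8: Y-H = 17 → R
  i= 9: N-M =  1 → B
  i=10: U-G = 14 → O
  i=11: T-H = 12 → M
  i=12: P-Z = 16 → Q
  i=13: G-T = 13 → N
  i=14: Q-I =  8 → I
  i=15: P-U = 21 → V
  i=16: Q-Z = 17 → R
  i=17: M-L =  1 → B
  i=18: H-T = 14 → O
  shifts repeat with period 8: RBOMQNIV

RBOMQNIV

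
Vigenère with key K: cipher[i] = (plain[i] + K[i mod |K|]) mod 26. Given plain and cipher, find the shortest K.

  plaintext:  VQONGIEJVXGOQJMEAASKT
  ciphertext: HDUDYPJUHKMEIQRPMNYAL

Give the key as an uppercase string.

MNGQSHFL

  i= 0: H-V = 12 → M
  i= 1: D-Q = 13 → N
  i= 2: U-O =  6 → G
  i= 3: D-N = 16 → Q
  i= 4: Y-G = 18 → S
  i= 5: P-I =  7 → H
  i= 6: J-E =  5 → F
  i= 7: U-J = 11 → L
  i= 8: H-V = 12 → M
  i= 9: K-X = 13 → N
  i=10: M-G =  6 → G
  i=11: E-O = 16 → Q
  i=12: I-Q = 18 → S
  i=13: Q-J =  7 → H
  i=14: R-M =  5 → F
  i=15: P-E = 11 → L
  i=16: M-A = 12 → M
  i=17: N-A = 13 → N
  i=18: Y-S =  6 → G
  i=19: A-K = 16 → Q
  i=20: L-T = 18 → S
  shifts repeat with period 8: MNGQSHFL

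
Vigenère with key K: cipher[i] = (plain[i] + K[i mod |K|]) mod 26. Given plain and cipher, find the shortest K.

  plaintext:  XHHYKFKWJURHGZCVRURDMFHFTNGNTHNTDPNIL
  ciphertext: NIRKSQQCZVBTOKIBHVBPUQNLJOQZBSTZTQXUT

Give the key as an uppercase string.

QBKMILGG

  i= 0: N-X = 16 → Q
  i= 1: I-H =  1 → B
  i= 2: R-H = 10 → K
  i= 3: K-Y = 12 → M
  i= 4: S-K =  8 → I
  i= 5: Q-F = 11 → L
  i= 6: Q-K =  6 → G
  i= 7: C-W =  6 → G
  i= 8: Z-J = 16 → Q
  i= 9: V-U =  1 → B
  i=10: B-R = 10 → K
  i=11: T-H = 12 → M
  i=12: O-G =  8 → I
  i=13: K-Z = 11 → L
  i=14: I-C =  6 → G
  i=15: B-V =  6 → G
  i=16: H-R = 16 → Q
  i=17: V-U =  1 → B
  i=18: B-R = 10 → K
  i=19: P-D = 12 → M
  i=20: U-M =  8 → I
  i=21: Q-F = 11 → L
  i=22: N-H =  6 → G
  i=23: L-F =  6 → G
  i=24: J-T = 16 → Q
  i=25: O-N =  1 → B
  i=26: Q-G = 10 → K
  i=27: Z-N = 12 → M
  i=28: B-T =  8 → I
  i=29: S-H = 11 → L
  i=30: T-N =  6 → G
  i=31: Z-T =  6 → G
  i=32: T-D = 16 → Q
  i=33: Q-P =  1 → B
  i=34: X-N = 10 → K
  i=35: U-I = 12 → M
  i=36: T-L =  8 → I
  shifts repeat with period 8: QBKMILGG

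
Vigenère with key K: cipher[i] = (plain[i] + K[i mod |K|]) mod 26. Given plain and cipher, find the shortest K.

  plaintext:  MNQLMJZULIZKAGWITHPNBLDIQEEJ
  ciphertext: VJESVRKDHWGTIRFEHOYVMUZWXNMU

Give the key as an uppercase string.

  i= 0: V-M =  9 → J
  i= 1: J-N = 22 → W
  i= 2: E-Q = 14 → O
  i= 3: S-L =  7 → H
  i= 4: V-M =  9 → J
  i= 5: R-J =  8 → I
  i= 6: K-Z = 11 → L
  i= 7: D-U =  9 → J
  i= 8: H-L = 22 → W
  i= 9: W-I = 14 → O
  i=10: G-Z =  7 → H
  i=11: T-K =  9 → J
  i=12: I-A =  8 → I
  i=13: R-G = 11 → L
  i=14: F-W =  9 → J
  i=15: E-I = 22 → W
  i=16: H-T = 14 → O
  i=17: O-H =  7 → H
  i=18: Y-P =  9 → J
  i=19: V-N =  8 → I
  i=20: M-B = 11 → L
  i=21: U-L =  9 → J
  i=22: Z-D = 22 → W
  i=23: W-I = 14 → O
  i=24: X-Q =  7 → H
  i=25: N-E =  9 → J
  i=26: M-E =  8 → I
  i=27: U-J = 11 → L
  shifts repeat with period 7: JWOHJIL

JWOHJIL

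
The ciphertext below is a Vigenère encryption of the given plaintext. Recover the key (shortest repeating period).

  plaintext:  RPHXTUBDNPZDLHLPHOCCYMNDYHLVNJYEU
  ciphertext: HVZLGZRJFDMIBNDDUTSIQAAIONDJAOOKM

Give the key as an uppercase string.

  i= 0: H-R = 16 → Q
  i= 1: V-P =  6 → G
  i= 2: Z-H = 18 → S
  i= 3: L-X = 14 → O
  i= 4: G-T = 13 → N
  i= 5: Z-U =  5 → F
  i= 6: R-B = 16 → Q
  i= 7: J-D =  6 → G
  i= 8: F-N = 18 → S
  i= 9: D-P = 14 → O
  i=10: M-Z = 13 → N
  i=11: I-D =  5 → F
  i=12: B-L = 16 → Q
  i=13: N-H =  6 → G
  i=14: D-L = 18 → S
  i=15: D-P = 14 → O
  i=16: U-H = 13 → N
  i=17: T-O =  5 → F
  i=18: S-C = 16 → Q
  i=19: I-C =  6 → G
  i=20: Q-Y = 18 → S
  i=21: A-M = 14 → O
  i=22: A-N = 13 → N
  i=23: I-D =  5 → F
  i=24: O-Y = 16 → Q
  i=25: N-H =  6 → G
  i=26: D-L = 18 → S
  i=27: J-V = 14 → O
  i=28: A-N = 13 → N
  i=29: O-J =  5 → F
  i=30: O-Y = 16 → Q
  i=31: K-E =  6 → G
  i=32: M-U = 18 → S
  shifts repeat with period 6: QGSONF

QGSONF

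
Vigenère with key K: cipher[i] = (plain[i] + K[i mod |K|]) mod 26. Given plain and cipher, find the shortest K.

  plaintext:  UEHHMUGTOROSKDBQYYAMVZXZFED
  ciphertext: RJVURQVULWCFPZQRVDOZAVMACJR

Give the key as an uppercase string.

XFONFWPB

  i= 0: R-U = 23 → X
  i= 1: J-E =  5 → F
  i= 2: V-H = 14 → O
  i= 3: U-H = 13 → N
  i= 4: R-M =  5 → F
  i= 5: Q-U = 22 → W
  i= 6: V-G = 15 → P
  i= 7: U-T =  1 → B
  i= 8: L-O = 23 → X
  i= 9: W-R =  5 → F
  i=10: C-O = 14 → O
  i=11: F-S = 13 → N
  i=12: P-K =  5 → F
  i=13: Z-D = 22 → W
  i=14: Q-B = 15 → P
  i=15: R-Q =  1 → B
  i=16: V-Y = 23 → X
  i=17: D-Y =  5 → F
  i=18: O-A = 14 → O
  i=19: Z-M = 13 → N
  i=20: A-V =  5 → F
  i=21: V-Z = 22 → W
  i=22: M-X = 15 → P
  i=23: A-Z =  1 → B
  i=24: C-F = 23 → X
  i=25: J-E =  5 → F
  i=26: R-D = 14 → O
  shifts repeat with period 8: XFONFWPB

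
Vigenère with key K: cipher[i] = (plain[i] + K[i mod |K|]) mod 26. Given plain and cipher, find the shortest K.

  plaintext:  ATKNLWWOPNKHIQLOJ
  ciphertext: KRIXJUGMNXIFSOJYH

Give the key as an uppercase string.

KYY

  i= 0: K-A = 10 → K
  i= 1: R-T = 24 → Y
  i= 2: I-K = 24 → Y
  i= 3: X-N = 10 → K
  i= 4: J-L = 24 → Y
  i= 5: U-W = 24 → Y
  i= 6: G-W = 10 → K
  i= 7: M-O = 24 → Y
  i= 8: N-P = 24 → Y
  i= 9: X-N = 10 → K
  i=10: I-K = 24 → Y
  i=11: F-H = 24 → Y
  i=12: S-I = 10 → K
  i=13: O-Q = 24 → Y
  i=14: J-L = 24 → Y
  i=15: Y-O = 10 → K
  i=16: H-J = 24 → Y
  shifts repeat with period 3: KYY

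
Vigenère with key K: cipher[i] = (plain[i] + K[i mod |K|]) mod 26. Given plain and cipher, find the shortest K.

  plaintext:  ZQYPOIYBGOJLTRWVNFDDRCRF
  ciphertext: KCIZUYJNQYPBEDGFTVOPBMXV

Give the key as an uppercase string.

  i= 0: K-Z = 11 → L
  i= 1: C-Q = 12 → M
  i= 2: I-Y = 10 → K
  i= 3: Z-P = 10 → K
  i= 4: U-O =  6 → G
  i= 5: Y-I = 16 → Q
  i= 6: J-Y = 11 → L
  i= 7: N-B = 12 → M
  i= 8: Q-G = 10 → K
  i= 9: Y-O = 10 → K
  i=10: P-J =  6 → G
  i=11: B-L = 16 → Q
  i=12: E-T = 11 → L
  i=13: D-R = 12 → M
  i=14: G-W = 10 → K
  i=15: F-V = 10 → K
  i=16: T-N =  6 → G
  i=17: V-F = 16 → Q
  i=18: O-D = 11 → L
  i=19: P-D = 12 → M
  i=20: B-R = 10 → K
  i=21: M-C = 10 → K
  i=22: X-R =  6 → G
  i=23: V-F = 16 → Q
  shifts repeat with period 6: LMKKGQ

LMKKGQ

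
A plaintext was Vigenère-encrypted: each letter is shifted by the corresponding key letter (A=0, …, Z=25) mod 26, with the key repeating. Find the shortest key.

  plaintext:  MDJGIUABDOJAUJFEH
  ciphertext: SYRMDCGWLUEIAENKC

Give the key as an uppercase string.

  i= 0: S-M =  6 → G
  i= 1: Y-D = 21 → V
  i= 2: R-J =  8 → I
  i= 3: M-G =  6 → G
  i= 4: D-I = 21 → V
  i= 5: C-U =  8 → I
  i= 6: G-A =  6 → G
  i= 7: W-B = 21 → V
  i= 8: L-D =  8 → I
  i= 9: U-O =  6 → G
  i=10: E-J = 21 → V
  i=11: I-A =  8 → I
  i=12: A-U =  6 → G
  i=13: E-J = 21 → V
  i=14: N-F =  8 → I
  i=15: K-E =  6 → G
  i=16: C-H = 21 → V
  shifts repeat with period 3: GVI

GVI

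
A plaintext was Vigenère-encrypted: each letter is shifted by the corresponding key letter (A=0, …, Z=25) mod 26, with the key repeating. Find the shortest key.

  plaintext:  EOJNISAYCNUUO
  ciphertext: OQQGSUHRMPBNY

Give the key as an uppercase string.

  i= 0: O-E = 10 → K
  i= 1: Q-O =  2 → C
  i= 2: Q-J =  7 → H
  i= 3: G-N = 19 → T
  i= 4: S-I = 10 → K
  i= 5: U-S =  2 → C
  i= 6: H-A =  7 → H
  i= 7: R-Y = 19 → T
  i= 8: M-C = 10 → K
  i= 9: P-N =  2 → C
  i=10: B-U =  7 → H
  i=11: N-U = 19 → T
  i=12: Y-O = 10 → K
  shifts repeat with period 4: KCHT

KCHT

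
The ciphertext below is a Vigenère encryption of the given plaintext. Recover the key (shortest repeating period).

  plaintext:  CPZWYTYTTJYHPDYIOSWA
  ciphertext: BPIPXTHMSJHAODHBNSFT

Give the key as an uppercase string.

ZAJT

  i= 0: B-C = 25 → Z
  i= 1: P-P =  0 → A
  i= 2: I-Z =  9 → J
  i= 3: P-W = 19 → T
  i= 4: X-Y = 25 → Z
  i= 5: T-T =  0 → A
  i= 6: H-Y =  9 → J
  i= 7: M-T = 19 → T
  i= 8: S-T = 25 → Z
  i= 9: J-J =  0 → A
  i=10: H-Y =  9 → J
  i=11: A-H = 19 → T
  i=12: O-P = 25 → Z
  i=13: D-D =  0 → A
  i=14: H-Y =  9 → J
  i=15: B-I = 19 → T
  i=16: N-O = 25 → Z
  i=17: S-S =  0 → A
  i=18: F-W =  9 → J
  i=19: T-A = 19 → T
  shifts repeat with period 4: ZAJT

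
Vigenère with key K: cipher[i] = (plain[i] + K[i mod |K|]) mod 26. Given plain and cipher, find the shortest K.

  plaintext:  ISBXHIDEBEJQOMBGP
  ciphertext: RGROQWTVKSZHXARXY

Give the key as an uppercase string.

  i= 0: R-I =  9 → J
  i= 1: G-S = 14 → O
  i= 2: R-B = 16 → Q
  i= 3: O-X = 17 → R
  i= 4: Q-H =  9 → J
  i= 5: W-I = 14 → O
  i= 6: T-D = 16 → Q
  i= 7: V-E = 17 → R
  i= 8: K-B =  9 → J
  i= 9: S-E = 14 → O
  i=10: Z-J = 16 → Q
  i=11: H-Q = 17 → R
  i=12: X-O =  9 → J
  i=13: A-M = 14 → O
  i=14: R-B = 16 → Q
  i=15: X-G = 17 → R
  i=16: Y-P =  9 → J
  shifts repeat with period 4: JOQR

JOQR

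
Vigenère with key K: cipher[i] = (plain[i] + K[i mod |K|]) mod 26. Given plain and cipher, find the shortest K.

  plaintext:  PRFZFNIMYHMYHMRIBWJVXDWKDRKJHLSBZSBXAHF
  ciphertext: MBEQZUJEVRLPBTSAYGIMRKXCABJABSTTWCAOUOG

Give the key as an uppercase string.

XKZRUHBS

  i= 0: M-P = 23 → X
  i= 1: B-R = 10 → K
  i= 2: E-F = 25 → Z
  i= 3: Q-Z = 17 → R
  i= 4: Z-F = 20 → U
  i= 5: U-N =  7 → H
  i= 6: J-I =  1 → B
  i= 7: E-M = 18 → S
  i= 8: V-Y = 23 → X
  i= 9: R-H = 10 → K
  i=10: L-M = 25 → Z
  i=11: P-Y = 17 → R
  i=12: B-H = 20 → U
  i=13: T-M =  7 → H
  i=14: S-R =  1 → B
  i=15: A-I = 18 → S
  i=16: Y-B = 23 → X
  i=17: G-W = 10 → K
  i=18: I-J = 25 → Z
  i=19: M-V = 17 → R
  i=20: R-X = 20 → U
  i=21: K-D =  7 → H
  i=22: X-W =  1 → B
  i=23: C-K = 18 → S
  i=24: A-D = 23 → X
  i=25: B-R = 10 → K
  i=26: J-K = 25 → Z
  i=27: A-J = 17 → R
  i=28: B-H = 20 → U
  i=29: S-L =  7 → H
  i=30: T-S =  1 → B
  i=31: T-B = 18 → S
  i=32: W-Z = 23 → X
  i=33: C-S = 10 → K
  i=34: A-B = 25 → Z
  i=35: O-X = 17 → R
  i=36: U-A = 20 → U
  i=37: O-H =  7 → H
  i=38: G-F =  1 → B
  shifts repeat with period 8: XKZRUHBS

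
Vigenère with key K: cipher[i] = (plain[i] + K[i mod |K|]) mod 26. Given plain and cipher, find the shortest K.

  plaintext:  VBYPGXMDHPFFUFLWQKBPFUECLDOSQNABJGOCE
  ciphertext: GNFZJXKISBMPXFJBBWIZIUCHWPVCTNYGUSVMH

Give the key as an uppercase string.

  i= 0: G-V = 11 → L
  i= 1: N-B = 12 → M
  i= 2: F-Y =  7 → H
  i= 3: Z-P = 10 → K
  i= 4: J-G =  3 → D
  i= 5: X-X =  0 → A
  i= 6: K-M = 24 → Y
  i= 7: I-D =  5 → F
  i= 8: S-H = 11 → L
  i= 9: B-P = 12 → M
  i=10: M-F =  7 → H
  i=11: P-F = 10 → K
  i=12: X-U =  3 → D
  i=13: F-F =  0 → A
  i=14: J-L = 24 → Y
  i=15: B-W =  5 → F
  i=16: B-Q = 11 → L
  i=17: W-K = 12 → M
  i=18: I-B =  7 → H
  i=19: Z-P = 10 → K
  i=20: I-F =  3 → D
  i=21: U-U =  0 → A
  i=22: C-E = 24 → Y
  i=23: H-C =  5 → F
  i=24: W-L = 11 → L
  i=25: P-D = 12 → M
  i=26: V-O =  7 → H
  i=27: C-S = 10 → K
  i=28: T-Q =  3 → D
  i=29: N-N =  0 → A
  i=30: Y-A = 24 → Y
  i=31: G-B =  5 → F
  i=32: U-J = 11 → L
  i=33: S-G = 12 → M
  i=34: V-O =  7 → H
  i=35: M-C = 10 → K
  i=36: H-E =  3 → D
  shifts repeat with period 8: LMHKDAYF

LMHKDAYF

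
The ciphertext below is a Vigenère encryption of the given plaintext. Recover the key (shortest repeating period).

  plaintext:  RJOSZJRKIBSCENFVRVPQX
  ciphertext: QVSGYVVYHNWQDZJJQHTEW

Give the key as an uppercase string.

ZMEO

  i= 0: Q-R = 25 → Z
  i= 1: V-J = 12 → M
  i= 2: S-O =  4 → E
  i= 3: G-S = 14 → O
  i= 4: Y-Z = 25 → Z
  i= 5: V-J = 12 → M
  i= 6: V-R =  4 → E
  i= 7: Y-K = 14 → O
  i= 8: H-I = 25 → Z
  i= 9: N-B = 12 → M
  i=10: W-S =  4 → E
  i=11: Q-C = 14 → O
  i=12: D-E = 25 → Z
  i=13: Z-N = 12 → M
  i=14: J-F =  4 → E
  i=15: J-V = 14 → O
  i=16: Q-R = 25 → Z
  i=17: H-V = 12 → M
  i=18: T-P =  4 → E
  i=19: E-Q = 14 → O
  i=20: W-X = 25 → Z
  shifts repeat with period 4: ZMEO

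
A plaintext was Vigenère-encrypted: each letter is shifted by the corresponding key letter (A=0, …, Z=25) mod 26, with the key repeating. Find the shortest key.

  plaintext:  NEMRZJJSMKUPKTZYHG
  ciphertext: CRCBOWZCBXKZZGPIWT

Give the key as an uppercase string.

PNQK

  i= 0: C-N = 15 → P
  i= 1: R-E = 13 → N
  i= 2: C-M = 16 → Q
  i= 3: B-R = 10 → K
  i= 4: O-Z = 15 → P
  i= 5: W-J = 13 → N
  i= 6: Z-J = 16 → Q
  i= 7: C-S = 10 → K
  i= 8: B-M = 15 → P
  i= 9: X-K = 13 → N
  i=10: K-U = 16 → Q
  i=11: Z-P = 10 → K
  i=12: Z-K = 15 → P
  i=13: G-T = 13 → N
  i=14: P-Z = 16 → Q
  i=15: I-Y = 10 → K
  i=16: W-H = 15 → P
  i=17: T-G = 13 → N
  shifts repeat with period 4: PNQK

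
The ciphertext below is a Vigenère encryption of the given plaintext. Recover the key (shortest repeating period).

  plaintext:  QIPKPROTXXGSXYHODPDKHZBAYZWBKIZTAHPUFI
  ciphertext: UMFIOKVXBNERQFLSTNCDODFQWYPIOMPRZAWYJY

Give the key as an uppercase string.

EEQYZTH

  i= 0: U-Q =  4 → E
  i= 1: M-I =  4 → E
  i= 2: F-P = 16 → Q
  i= 3: I-K = 24 → Y
  i= 4: O-P = 25 → Z
  i= 5: K-R = 19 → T
  i= 6: V-O =  7 → H
  i= 7: X-T =  4 → E
  i= 8: B-X =  4 → E
  i= 9: N-X = 16 → Q
  i=10: E-G = 24 → Y
  i=11: R-S = 25 → Z
  i=12: Q-X = 19 → T
  i=13: F-Y =  7 → H
  i=14: L-H =  4 → E
  i=15: S-O =  4 → E
  i=16: T-D = 16 → Q
  i=17: N-P = 24 → Y
  i=18: C-D = 25 → Z
  i=19: D-K = 19 → T
  i=20: O-H =  7 → H
  i=21: D-Z =  4 → E
  i=22: F-B =  4 → E
  i=23: Q-A = 16 → Q
  i=24: W-Y = 24 → Y
  i=25: Y-Z = 25 → Z
  i=26: P-W = 19 → T
  i=27: I-B =  7 → H
  i=28: O-K =  4 → E
  i=29: M-I =  4 → E
  i=30: P-Z = 16 → Q
  i=31: R-T = 24 → Y
  i=32: Z-A = 25 → Z
  i=33: A-H = 19 → T
  i=34: W-P =  7 → H
  i=35: Y-U =  4 → E
  i=36: J-F =  4 → E
  i=37: Y-I = 16 → Q
  shifts repeat with period 7: EEQYZTH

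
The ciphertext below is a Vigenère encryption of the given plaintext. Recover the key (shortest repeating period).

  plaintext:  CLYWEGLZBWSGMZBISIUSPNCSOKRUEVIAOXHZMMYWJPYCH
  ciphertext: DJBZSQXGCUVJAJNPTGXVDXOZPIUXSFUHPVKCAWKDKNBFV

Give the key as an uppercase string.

BYDDOKMH

  i= 0: D-C =  1 → B
  i= 1: J-L = 24 → Y
  i= 2: B-Y =  3 → D
  i= 3: Z-W =  3 → D
  i= 4: S-E = 14 → O
  i= 5: Q-G = 10 → K
  i= 6: X-L = 12 → M
  i= 7: G-Z =  7 → H
  i= 8: C-B =  1 → B
  i= 9: U-W = 24 → Y
  i=10: V-S =  3 → D
  i=11: J-G =  3 → D
  i=12: A-M = 14 → O
  i=13: J-Z = 10 → K
  i=14: N-B = 12 → M
  i=15: P-I =  7 → H
  i=16: T-S =  1 → B
  i=17: G-I = 24 → Y
  i=18: X-U =  3 → D
  i=19: V-S =  3 → D
  i=20: D-P = 14 → O
  i=21: X-N = 10 → K
  i=22: O-C = 12 → M
  i=23: Z-S =  7 → H
  i=24: P-O =  1 → B
  i=25: I-K = 24 → Y
  i=26: U-R =  3 → D
  i=27: X-U =  3 → D
  i=28: S-E = 14 → O
  i=29: F-V = 10 → K
  i=30: U-I = 12 → M
  i=31: H-A =  7 → H
  i=32: P-O =  1 → B
  i=33: V-X = 24 → Y
  i=34: K-H =  3 → D
  i=35: C-Z =  3 → D
  i=36: A-M = 14 → O
  i=37: W-M = 10 → K
  i=38: K-Y = 12 → M
  i=39: D-W =  7 → H
  i=40: K-J =  1 → B
  i=41: N-P = 24 → Y
  i=42: B-Y =  3 → D
  i=43: F-C =  3 → D
  i=44: V-H = 14 → O
  shifts repeat with period 8: BYDDOKMH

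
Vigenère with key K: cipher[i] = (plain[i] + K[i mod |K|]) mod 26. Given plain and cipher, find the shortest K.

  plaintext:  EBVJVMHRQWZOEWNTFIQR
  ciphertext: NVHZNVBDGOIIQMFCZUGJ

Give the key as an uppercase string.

  i= 0: N-E =  9 → J
  i= 1: V-B = 20 → U
  i= 2: H-V = 12 → M
  i= 3: Z-J = 16 → Q
  i= 4: N-V = 18 → S
  i= 5: V-M =  9 → J
  i= 6: B-H = 20 → U
  i= 7: D-R = 12 → M
  i= 8: G-Q = 16 → Q
  i= 9: O-W = 18 → S
  i=10: I-Z =  9 → J
  i=11: I-O = 20 → U
  i=12: Q-E = 12 → M
  i=13: M-W = 16 → Q
  i=14: F-N = 18 → S
  i=15: C-T =  9 → J
  i=16: Z-F = 20 → U
  i=17: U-I = 12 → M
  i=18: G-Q = 16 → Q
  i=19: J-R = 18 → S
  shifts repeat with period 5: JUMQS

JUMQS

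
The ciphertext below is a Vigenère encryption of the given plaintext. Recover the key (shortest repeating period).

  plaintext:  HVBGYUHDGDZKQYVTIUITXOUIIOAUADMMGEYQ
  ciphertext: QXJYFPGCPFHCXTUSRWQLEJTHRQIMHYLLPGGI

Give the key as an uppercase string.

  i= 0: Q-H =  9 → J
  i= 1: X-V =  2 → C
  i= 2: J-B =  8 → I
  i= 3: Y-G = 18 → S
  i= 4: F-Y =  7 → H
  i= 5: P-U = 21 → V
  i= 6: G-H = 25 → Z
  i= 7: C-D = 25 → Z
  i= 8: P-G =  9 → J
  i= 9: F-D =  2 → C
  i=10: H-Z =  8 → I
  i=11: C-K = 18 → S
  i=12: X-Q =  7 → H
  i=13: T-Y = 21 → V
  i=14: U-V = 25 → Z
  i=15: S-T = 25 → Z
  i=16: R-I =  9 → J
  i=17: W-U =  2 → C
  i=18: Q-I =  8 → I
  i=19: L-T = 18 → S
  i=20: E-X =  7 → H
  i=21: J-O = 21 → V
  i=22: T-U = 25 → Z
  i=23: H-I = 25 → Z
  i=24: R-I =  9 → J
  i=25: Q-O =  2 → C
  i=26: I-A =  8 → I
  i=27: M-U = 18 → S
  i=28: H-A =  7 → H
  i=29: Y-D = 21 → V
  i=30: L-M = 25 → Z
  i=31: L-M = 25 → Z
  i=32: P-G =  9 → J
  i=33: G-E =  2 → C
  i=34: G-Y =  8 → I
  i=35: I-Q = 18 → S
  shifts repeat with period 8: JCISHVZZ

JCISHVZZ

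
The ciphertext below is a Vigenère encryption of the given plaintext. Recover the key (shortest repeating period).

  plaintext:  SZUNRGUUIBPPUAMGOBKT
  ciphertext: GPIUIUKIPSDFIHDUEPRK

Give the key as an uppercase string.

  i= 0: G-S = 14 → O
  i= 1: P-Z = 16 → Q
  i= 2: I-U = 14 → O
  i= 3: U-N =  7 → H
  i= 4: I-R = 17 → R
  i= 5: U-G = 14 → O
  i= 6: K-U = 16 → Q
  i= 7: I-U = 14 → O
  i= 8: P-I =  7 → H
  i= 9: S-B = 17 → R
  i=10: D-P = 14 → O
  i=11: F-P = 16 → Q
  i=12: I-U = 14 → O
  i=13: H-A =  7 → H
  i=14: D-M = 17 → R
  i=15: U-G = 14 → O
  i=16: E-O = 16 → Q
  i=17: P-B = 14 → O
  i=18: R-K =  7 → H
  i=19: K-T = 17 → R
  shifts repeat with period 5: OQOHR

OQOHR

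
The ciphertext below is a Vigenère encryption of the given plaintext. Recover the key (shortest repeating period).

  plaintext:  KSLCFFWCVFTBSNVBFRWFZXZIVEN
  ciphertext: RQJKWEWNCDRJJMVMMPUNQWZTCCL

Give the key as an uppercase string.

HYYIRZAL

  i= 0: R-K =  7 → H
  i= 1: Q-S = 24 → Y
  i= 2: J-L = 24 → Y
  i= 3: K-C =  8 → I
  i= 4: W-F = 17 → R
  i= 5: E-F = 25 → Z
  i= 6: W-W =  0 → A
  i= 7: N-C = 11 → L
  i= 8: C-V =  7 → H
  i= 9: D-F = 24 → Y
  i=10: R-T = 24 → Y
  i=11: J-B =  8 → I
  i=12: J-S = 17 → R
  i=13: M-N = 25 → Z
  i=14: V-V =  0 → A
  i=15: M-B = 11 → L
  i=16: M-F =  7 → H
  i=17: P-R = 24 → Y
  i=18: U-W = 24 → Y
  i=19: N-F =  8 → I
  i=20: Q-Z = 17 → R
  i=21: W-X = 25 → Z
  i=22: Z-Z =  0 → A
  i=23: T-I = 11 → L
  i=24: C-V =  7 → H
  i=25: C-E = 24 → Y
  i=26: L-N = 24 → Y
  shifts repeat with period 8: HYYIRZAL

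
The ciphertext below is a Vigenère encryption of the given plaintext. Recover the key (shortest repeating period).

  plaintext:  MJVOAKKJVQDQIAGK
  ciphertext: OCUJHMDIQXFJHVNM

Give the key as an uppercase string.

CTZVH

  i= 0: O-M =  2 → C
  i= 1: C-J = 19 → T
  i= 2: U-V = 25 → Z
  i= 3: J-O = 21 → V
  i= 4: H-A =  7 → H
  i= 5: M-K =  2 → C
  i= 6: D-K = 19 → T
  i= 7: I-J = 25 → Z
  i= 8: Q-V = 21 → V
  i= 9: X-Q =  7 → H
  i=10: F-D =  2 → C
  i=11: J-Q = 19 → T
  i=12: H-I = 25 → Z
  i=13: V-A = 21 → V
  i=14: N-G =  7 → H
  i=15: M-K =  2 → C
  shifts repeat with period 5: CTZVH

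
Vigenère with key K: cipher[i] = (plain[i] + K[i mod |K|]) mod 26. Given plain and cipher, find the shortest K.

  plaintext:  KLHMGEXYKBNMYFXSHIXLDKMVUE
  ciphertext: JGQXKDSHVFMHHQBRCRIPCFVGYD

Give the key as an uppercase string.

ZVJLE

  i= 0: J-K = 25 → Z
  i= 1: G-L = 21 → V
  i= 2: Q-H =  9 → J
  i= 3: X-M = 11 → L
  i= 4: K-G =  4 → E
  i= 5: D-E = 25 → Z
  i= 6: S-X = 21 → V
  i= 7: H-Y =  9 → J
  i= 8: V-K = 11 → L
  i= 9: F-B =  4 → E
  i=10: M-N = 25 → Z
  i=11: H-M = 21 → V
  i=12: H-Y =  9 → J
  i=13: Q-F = 11 → L
  i=14: B-X =  4 → E
  i=15: R-S = 25 → Z
  i=16: C-H = 21 → V
  i=17: R-I =  9 → J
  i=18: I-X = 11 → L
  i=19: P-L =  4 → E
  i=20: C-D = 25 → Z
  i=21: F-K = 21 → V
  i=22: V-M =  9 → J
  i=23: G-V = 11 → L
  i=24: Y-U =  4 → E
  i=25: D-E = 25 → Z
  shifts repeat with period 5: ZVJLE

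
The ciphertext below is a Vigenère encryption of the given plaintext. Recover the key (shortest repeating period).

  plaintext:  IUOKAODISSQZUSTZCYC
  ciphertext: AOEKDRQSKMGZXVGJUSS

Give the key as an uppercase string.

  i= 0: A-I = 18 → S
  i= 1: O-U = 20 → U
  i= 2: E-O = 16 → Q
  i= 3: K-K =  0 → A
  i= 4: D-A =  3 → D
  i= 5: R-O =  3 → D
  i= 6: Q-D = 13 → N
  i= 7: S-I = 10 → K
  i= 8: K-S = 18 → S
  i= 9: M-S = 20 → U
  i=10: G-Q = 16 → Q
  i=11: Z-Z =  0 → A
  i=12: X-U =  3 → D
  i=13: V-S =  3 → D
  i=14: G-T = 13 → N
  i=15: J-Z = 10 → K
  i=16: U-C = 18 → S
  i=17: S-Y = 20 → U
  i=18: S-C = 16 → Q
  shifts repeat with period 8: SUQADDNK

SUQADDNK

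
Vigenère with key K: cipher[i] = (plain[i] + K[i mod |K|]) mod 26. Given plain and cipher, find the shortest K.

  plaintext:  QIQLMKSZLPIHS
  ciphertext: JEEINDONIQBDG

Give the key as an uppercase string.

TWOXB

  i= 0: J-Q = 19 → T
  i= 1: E-I = 22 → W
  i= 2: E-Q = 14 → O
  i= 3: I-L = 23 → X
  i= 4: N-M =  1 → B
  i= 5: D-K = 19 → T
  i= 6: O-S = 22 → W
  i= 7: N-Z = 14 → O
  i= 8: I-L = 23 → X
  i= 9: Q-P =  1 → B
  i=10: B-I = 19 → T
  i=11: D-H = 22 → W
  i=12: G-S = 14 → O
  shifts repeat with period 5: TWOXB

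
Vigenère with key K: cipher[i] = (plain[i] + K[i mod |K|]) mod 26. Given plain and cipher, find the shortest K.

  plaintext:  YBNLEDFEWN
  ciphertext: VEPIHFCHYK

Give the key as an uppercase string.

  i= 0: V-Y = 23 → X
  i= 1: E-B =  3 → D
  i= 2: P-N =  2 → C
  i= 3: I-L = 23 → X
  i= 4: H-E =  3 → D
  i= 5: F-D =  2 → C
  i= 6: C-F = 23 → X
  i= 7: H-E =  3 → D
  i= 8: Y-W =  2 → C
  i= 9: K-N = 23 → X
  shifts repeat with period 3: XDC

XDC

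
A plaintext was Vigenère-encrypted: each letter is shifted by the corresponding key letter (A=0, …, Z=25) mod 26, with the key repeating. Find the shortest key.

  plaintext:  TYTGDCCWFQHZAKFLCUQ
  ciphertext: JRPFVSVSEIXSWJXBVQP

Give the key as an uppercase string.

  i= 0: J-T = 16 → Q
  i= 1: R-Y = 19 → T
  i= 2: P-T = 22 → W
  i= 3: F-G = 25 → Z
  i= 4: V-D = 18 → S
  i= 5: S-C = 16 → Q
  i= 6: V-C = 19 → T
  i= 7: S-W = 22 → W
  i= 8: E-F = 25 → Z
  i= 9: I-Q = 18 → S
  i=10: X-H = 16 → Q
  i=11: S-Z = 19 → T
  i=12: W-A = 22 → W
  i=13: J-K = 25 → Z
  i=14: X-F = 18 → S
  i=15: B-L = 16 → Q
  i=16: V-C = 19 → T
  i=17: Q-U = 22 → W
  i=18: P-Q = 25 → Z
  shifts repeat with period 5: QTWZS

QTWZS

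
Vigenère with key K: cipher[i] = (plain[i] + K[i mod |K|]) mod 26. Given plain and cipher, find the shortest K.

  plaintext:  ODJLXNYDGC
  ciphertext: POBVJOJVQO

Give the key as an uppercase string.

  i= 0: P-O =  1 → B
  i= 1: O-D = 11 → L
  i= 2: B-J = 18 → S
  i= 3: V-L = 10 → K
  i= 4: J-X = 12 → M
  i= 5: O-N =  1 → B
  i= 6: J-Y = 11 → L
  i= 7: V-D = 18 → S
  i= 8: Q-G = 10 → K
  i= 9: O-C = 12 → M
  shifts repeat with period 5: BLSKM

BLSKM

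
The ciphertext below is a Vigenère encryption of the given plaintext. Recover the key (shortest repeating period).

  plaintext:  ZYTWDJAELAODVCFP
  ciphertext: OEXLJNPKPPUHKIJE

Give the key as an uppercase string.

PGE

  i= 0: O-Z = 15 → P
  i= 1: E-Y =  6 → G
  i= 2: X-T =  4 → E
  i= 3: L-W = 15 → P
  i= 4: J-D =  6 → G
  i= 5: N-J =  4 → E
  i= 6: P-A = 15 → P
  i= 7: K-E =  6 → G
  i= 8: P-L =  4 → E
  i= 9: P-A = 15 → P
  i=10: U-O =  6 → G
  i=11: H-D =  4 → E
  i=12: K-V = 15 → P
  i=13: I-C =  6 → G
  i=14: J-F =  4 → E
  i=15: E-P = 15 → P
  shifts repeat with period 3: PGE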